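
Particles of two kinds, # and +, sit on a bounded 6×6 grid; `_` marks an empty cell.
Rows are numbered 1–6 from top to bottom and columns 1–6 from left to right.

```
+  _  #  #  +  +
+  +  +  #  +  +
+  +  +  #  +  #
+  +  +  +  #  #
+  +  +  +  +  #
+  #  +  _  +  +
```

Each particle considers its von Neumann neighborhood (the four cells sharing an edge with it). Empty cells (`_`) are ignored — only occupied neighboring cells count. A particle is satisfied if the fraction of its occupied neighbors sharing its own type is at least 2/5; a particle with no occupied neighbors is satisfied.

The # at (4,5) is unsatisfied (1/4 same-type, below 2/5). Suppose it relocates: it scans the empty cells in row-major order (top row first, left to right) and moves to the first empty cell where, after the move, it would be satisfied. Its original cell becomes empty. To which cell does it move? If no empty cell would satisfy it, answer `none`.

Vacating (4,5). Empty cells in order:
  (1,2): 1/3 same-type → still unsatisfied.
  (6,4): 0/3 same-type → still unsatisfied.

none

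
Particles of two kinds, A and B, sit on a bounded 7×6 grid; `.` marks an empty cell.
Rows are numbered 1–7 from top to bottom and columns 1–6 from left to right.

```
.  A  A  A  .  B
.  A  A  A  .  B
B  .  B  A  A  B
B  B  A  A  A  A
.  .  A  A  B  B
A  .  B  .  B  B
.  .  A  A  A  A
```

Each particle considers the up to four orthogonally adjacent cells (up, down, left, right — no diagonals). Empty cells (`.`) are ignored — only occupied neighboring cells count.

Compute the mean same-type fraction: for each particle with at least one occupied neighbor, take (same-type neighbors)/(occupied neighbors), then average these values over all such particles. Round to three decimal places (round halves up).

Row 1: (1,2)A 2/2 · (1,3)A 3/3 · (1,4)A 2/2 · (1,6)B 1/1
Row 2: (2,2)A 2/2 · (2,3)A 3/4 · (2,4)A 3/3 · (2,6)B 2/2
Row 3: (3,1)B 1/1 · (3,3)B 0/3 · (3,4)A 3/4 · (3,5)A 2/3 · (3,6)B 1/3
Row 4: (4,1)B 2/2 · (4,2)B 1/2 · (4,3)A 2/4 · (4,4)A 4/4 · (4,5)A 3/4 · (4,6)A 1/3
Row 5: (5,3)A 2/3 · (5,4)A 2/3 · (5,5)B 2/4 · (5,6)B 2/3
Row 6: (6,1)A — no occupied neighbors · (6,3)B 0/2 · (6,5)B 2/3 · (6,6)B 2/3
Row 7: (7,3)A 1/2 · (7,4)A 2/2 · (7,5)A 2/3 · (7,6)A 1/2
Sum over 30 particles: 2/2 + 3/3 + 2/2 + 1/1 + 2/2 + 3/4 + 3/3 + 2/2 + 1/1 + 0/3 + 3/4 + 2/3 + 1/3 + 2/2 + 1/2 + 2/4 + 4/4 + 3/4 + 1/3 + 2/3 + 2/3 + 2/4 + 2/3 + 0/2 + 2/3 + 2/3 + 1/2 + 2/2 + 2/3 + 1/2 = 253/12; mean = 253/12 ÷ 30 = 253/360 = 0.702777… → 0.703.

0.703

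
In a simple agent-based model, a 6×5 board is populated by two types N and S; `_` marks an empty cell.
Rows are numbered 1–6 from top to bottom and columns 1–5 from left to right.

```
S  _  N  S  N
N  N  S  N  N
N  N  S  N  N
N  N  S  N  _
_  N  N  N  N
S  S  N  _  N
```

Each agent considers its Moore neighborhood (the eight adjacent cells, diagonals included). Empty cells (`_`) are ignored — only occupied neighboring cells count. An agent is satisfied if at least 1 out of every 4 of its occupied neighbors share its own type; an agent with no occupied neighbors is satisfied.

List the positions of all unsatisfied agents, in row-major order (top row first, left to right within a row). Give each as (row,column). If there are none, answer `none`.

(1,1)S 0/2 unhappy
(1,3)N 2/4 ok
(1,4)S 1/5 unhappy
(1,5)N 2/3 ok
(2,1)N 3/4 ok
(2,2)N 4/7 ok
(2,3)S 2/7 ok
(2,4)N 5/8 ok
(2,5)N 4/5 ok
(3,1)N 5/5 ok
(3,2)N 5/8 ok
(3,3)S 2/8 ok
(3,4)N 4/7 ok
(3,5)N 4/4 ok
(4,1)N 4/4 ok
(4,2)N 5/7 ok
(4,3)S 1/8 unhappy
(4,4)N 5/7 ok
(5,2)N 4/7 ok
(5,3)N 5/7 ok
(5,4)N 5/6 ok
(5,5)N 3/3 ok
(6,1)S 1/2 ok
(6,2)S 1/4 ok
(6,3)N 3/4 ok
(6,5)N 2/2 ok

(1,1), (1,4), (4,3)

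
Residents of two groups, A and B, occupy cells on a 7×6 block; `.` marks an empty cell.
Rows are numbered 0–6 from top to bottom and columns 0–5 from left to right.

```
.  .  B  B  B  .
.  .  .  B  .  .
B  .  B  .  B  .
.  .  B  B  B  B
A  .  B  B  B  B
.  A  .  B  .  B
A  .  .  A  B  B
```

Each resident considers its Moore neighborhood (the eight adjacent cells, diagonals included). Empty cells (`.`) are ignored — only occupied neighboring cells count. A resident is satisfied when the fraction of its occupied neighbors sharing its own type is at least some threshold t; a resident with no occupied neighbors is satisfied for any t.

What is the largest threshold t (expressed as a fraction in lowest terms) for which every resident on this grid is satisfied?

Row 0: (0,2)B 2/2 · (0,3)B 3/3 · (0,4)B 2/2
Row 1: (1,3)B 5/5
Row 2: (2,0)B — no occupied neighbors · (2,2)B 3/3 · (2,4)B 4/4
Row 3: (3,2)B 4/4 · (3,3)B 7/7 · (3,4)B 6/6 · (3,5)B 4/4
Row 4: (4,0)A 1/1 · (4,2)B 4/5 · (4,3)B 6/6 · (4,4)B 7/7 · (4,5)B 4/4
Row 5: (5,1)A 2/3 · (5,3)B 4/5 · (5,5)B 4/4
Row 6: (6,0)A 1/1 · (6,3)A 0/2 · (6,4)B 3/4 · (6,5)B 2/2
The smallest same-type fraction is 0/2 at (6,3), which reduces to 0/1. Any threshold above that leaves this resident unsatisfied.

0/1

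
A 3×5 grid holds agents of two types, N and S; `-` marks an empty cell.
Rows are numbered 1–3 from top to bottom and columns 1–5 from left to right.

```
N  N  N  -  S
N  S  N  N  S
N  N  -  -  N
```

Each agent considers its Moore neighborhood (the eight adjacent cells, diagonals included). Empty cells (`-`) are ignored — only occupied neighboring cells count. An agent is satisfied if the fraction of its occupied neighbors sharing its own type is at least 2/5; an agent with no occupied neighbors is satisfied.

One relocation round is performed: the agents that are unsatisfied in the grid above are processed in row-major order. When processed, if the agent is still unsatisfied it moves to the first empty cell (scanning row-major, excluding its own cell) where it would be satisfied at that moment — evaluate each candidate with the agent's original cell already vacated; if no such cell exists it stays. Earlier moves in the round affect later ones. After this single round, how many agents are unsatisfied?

0

Initially unsatisfied (in order): (2,2), (2,5).
  (2,2) → (1,4).
  (2,5): now satisfied by earlier moves; stays.
Resulting grid:
N N N S S
N - N N S
N N - - N
All satisfied now.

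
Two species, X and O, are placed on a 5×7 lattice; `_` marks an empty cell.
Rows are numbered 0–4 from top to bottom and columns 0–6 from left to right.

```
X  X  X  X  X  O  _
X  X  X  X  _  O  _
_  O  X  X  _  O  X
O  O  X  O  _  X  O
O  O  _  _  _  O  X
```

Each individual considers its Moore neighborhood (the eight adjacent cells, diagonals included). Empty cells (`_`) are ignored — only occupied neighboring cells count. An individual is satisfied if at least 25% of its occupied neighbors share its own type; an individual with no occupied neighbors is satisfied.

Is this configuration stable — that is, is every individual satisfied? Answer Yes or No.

No

Row 0: (0,0)X 3/3 satisfied · (0,1)X 5/5 satisfied · (0,2)X 5/5 satisfied · (0,3)X 4/4 satisfied · (0,4)X 2/4 satisfied · (0,5)O 1/2 satisfied
Row 1: (1,0)X 3/4 satisfied · (1,1)X 6/7 satisfied · (1,2)X 7/8 satisfied · (1,3)X 6/6 satisfied · (1,5)O 2/4 satisfied
Row 2: (2,1)O 2/7 satisfied · (2,2)X 5/8 satisfied · (2,3)X 4/5 satisfied · (2,5)O 2/4 satisfied · (2,6)X 1/4 satisfied
Row 3: (3,0)O 4/4 satisfied · (3,1)O 4/6 satisfied · (3,2)X 2/6 satisfied · (3,3)O 0/3 not · (3,5)X 2/5 satisfied · (3,6)O 2/5 satisfied
Row 4: (4,0)O 3/3 satisfied · (4,1)O 3/4 satisfied · (4,5)O 1/3 satisfied · (4,6)X 1/3 satisfied
For instance (3,3) has only 0/3 same-type neighbors, below 1/4.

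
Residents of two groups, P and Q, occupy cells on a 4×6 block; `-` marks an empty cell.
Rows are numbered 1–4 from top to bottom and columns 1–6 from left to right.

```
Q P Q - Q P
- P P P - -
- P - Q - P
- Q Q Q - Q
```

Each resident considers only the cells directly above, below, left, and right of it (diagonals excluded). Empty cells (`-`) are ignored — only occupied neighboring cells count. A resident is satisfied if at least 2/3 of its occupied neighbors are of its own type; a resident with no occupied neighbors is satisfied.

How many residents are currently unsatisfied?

Row 1: (1,1)Q 0/1 ✗ · (1,2)P 1/3 ✗ · (1,3)Q 0/2 ✗ · (1,5)Q 0/1 ✗ · (1,6)P 0/1 ✗
Row 2: (2,2)P 3/3 ✓ · (2,3)P 2/3 ✓ · (2,4)P 1/2 ✗
Row 3: (3,2)P 1/2 ✗ · (3,4)Q 1/2 ✗ · (3,6)P 0/1 ✗
Row 4: (4,2)Q 1/2 ✗ · (4,3)Q 2/2 ✓ · (4,4)Q 2/2 ✓ · (4,6)Q 0/1 ✗
Unsatisfied: (1,1), (1,2), (1,3), (1,5), (1,6), (2,4), (3,2), (3,4), (3,6), (4,2), (4,6) — 11 in total.

11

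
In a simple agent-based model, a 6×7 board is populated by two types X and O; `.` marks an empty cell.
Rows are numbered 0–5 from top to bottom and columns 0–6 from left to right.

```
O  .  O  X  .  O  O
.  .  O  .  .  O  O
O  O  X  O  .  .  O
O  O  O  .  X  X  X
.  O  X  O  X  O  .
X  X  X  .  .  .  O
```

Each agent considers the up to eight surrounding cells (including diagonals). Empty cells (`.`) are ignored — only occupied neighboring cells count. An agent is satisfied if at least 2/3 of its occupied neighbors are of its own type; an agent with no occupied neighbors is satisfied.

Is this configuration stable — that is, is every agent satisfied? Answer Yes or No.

No

Row 0: (0,0)O 0/0 ok · (0,2)O 1/2 unhappy · (0,3)X 0/2 unhappy · (0,5)O 3/3 ok · (0,6)O 3/3 ok
Row 1: (1,2)O 3/5 unhappy · (1,5)O 4/4 ok · (1,6)O 4/4 ok
Row 2: (2,0)O 3/3 ok · (2,1)O 5/6 ok · (2,2)X 0/5 unhappy · (2,3)O 2/4 unhappy · (2,6)O 2/4 unhappy
Row 3: (3,0)O 4/4 ok · (3,1)O 5/7 ok · (3,2)O 5/7 ok · (3,4)X 2/5 unhappy · (3,5)X 3/5 unhappy · (3,6)X 1/3 unhappy
Row 4: (4,1)O 3/7 unhappy · (4,2)X 2/6 unhappy · (4,3)O 1/5 unhappy · (4,4)X 2/4 unhappy · (4,5)O 1/5 unhappy
Row 5: (5,0)X 1/2 unhappy · (5,1)X 3/4 ok · (5,2)X 2/4 unhappy · (5,6)O 1/1 ok
For instance (0,2) has only 1/2 same-type neighbors, below 2/3.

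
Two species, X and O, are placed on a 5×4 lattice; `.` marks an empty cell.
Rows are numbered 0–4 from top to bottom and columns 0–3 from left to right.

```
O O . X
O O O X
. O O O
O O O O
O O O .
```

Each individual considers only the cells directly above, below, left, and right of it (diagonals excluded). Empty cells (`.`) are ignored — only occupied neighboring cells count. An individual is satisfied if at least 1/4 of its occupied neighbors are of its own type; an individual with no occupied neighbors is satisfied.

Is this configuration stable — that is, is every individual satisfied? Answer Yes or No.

Yes

(0,0)O 2/2 ✓
(0,1)O 2/2 ✓
(0,3)X 1/1 ✓
(1,0)O 2/2 ✓
(1,1)O 4/4 ✓
(1,2)O 2/3 ✓
(1,3)X 1/3 ✓
(2,1)O 3/3 ✓
(2,2)O 4/4 ✓
(2,3)O 2/3 ✓
(3,0)O 2/2 ✓
(3,1)O 4/4 ✓
(3,2)O 4/4 ✓
(3,3)O 2/2 ✓
(4,0)O 2/2 ✓
(4,1)O 3/3 ✓
(4,2)O 2/2 ✓
All meet the threshold, so the configuration is stable.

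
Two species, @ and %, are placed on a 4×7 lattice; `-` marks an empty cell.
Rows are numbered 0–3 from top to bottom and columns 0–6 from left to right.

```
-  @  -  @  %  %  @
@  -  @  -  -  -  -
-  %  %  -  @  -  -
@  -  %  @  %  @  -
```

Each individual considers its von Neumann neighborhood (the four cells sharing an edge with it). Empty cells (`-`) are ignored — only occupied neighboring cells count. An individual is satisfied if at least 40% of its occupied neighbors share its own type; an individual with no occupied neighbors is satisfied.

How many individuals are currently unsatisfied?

Row 0: (0,1)@ 0/0 ✓ · (0,3)@ 0/1 ✗ · (0,4)% 1/2 ✓ · (0,5)% 1/2 ✓ · (0,6)@ 0/1 ✗
Row 1: (1,0)@ 0/0 ✓ · (1,2)@ 0/1 ✗
Row 2: (2,1)% 1/1 ✓ · (2,2)% 2/3 ✓ · (2,4)@ 0/1 ✗
Row 3: (3,0)@ 0/0 ✓ · (3,2)% 1/2 ✓ · (3,3)@ 0/2 ✗ · (3,4)% 0/3 ✗ · (3,5)@ 0/1 ✗
Unsatisfied: (0,3), (0,6), (1,2), (2,4), (3,3), (3,4), (3,5) — 7 in total.

7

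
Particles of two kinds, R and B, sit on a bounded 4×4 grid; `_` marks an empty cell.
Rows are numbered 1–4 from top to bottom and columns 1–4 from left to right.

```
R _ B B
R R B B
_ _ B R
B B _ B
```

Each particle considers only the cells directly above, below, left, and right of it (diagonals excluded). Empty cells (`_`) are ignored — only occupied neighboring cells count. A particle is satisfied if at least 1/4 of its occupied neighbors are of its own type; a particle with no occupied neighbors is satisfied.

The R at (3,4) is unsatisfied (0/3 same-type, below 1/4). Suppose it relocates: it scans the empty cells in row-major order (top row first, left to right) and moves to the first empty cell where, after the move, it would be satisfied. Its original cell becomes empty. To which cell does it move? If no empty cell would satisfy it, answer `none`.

Vacating (3,4). Empty cells in order:
  (1,2): 2/3 same-type → satisfied — stop here.

(1,2)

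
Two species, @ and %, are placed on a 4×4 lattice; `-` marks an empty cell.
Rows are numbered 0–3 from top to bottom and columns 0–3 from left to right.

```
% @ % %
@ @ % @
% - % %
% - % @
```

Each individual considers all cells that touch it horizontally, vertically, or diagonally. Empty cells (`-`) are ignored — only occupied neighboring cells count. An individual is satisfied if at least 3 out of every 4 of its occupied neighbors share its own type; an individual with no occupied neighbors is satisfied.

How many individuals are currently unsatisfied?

(0,0)% 0/3 ✗
(0,1)@ 2/5 ✗
(0,2)% 2/5 ✗
(0,3)% 2/3 ✗
(1,0)@ 2/4 ✗
(1,1)@ 2/7 ✗
(1,2)% 4/7 ✗
(1,3)@ 0/5 ✗
(2,0)% 1/3 ✗
(2,2)% 3/6 ✗
(2,3)% 3/5 ✗
(3,0)% 1/1 ✓
(3,2)% 2/3 ✗
(3,3)@ 0/3 ✗
Unsatisfied: (0,0), (0,1), (0,2), (0,3), (1,0), (1,1), (1,2), (1,3), (2,0), (2,2), (2,3), (3,2), (3,3) — 13 in total.

13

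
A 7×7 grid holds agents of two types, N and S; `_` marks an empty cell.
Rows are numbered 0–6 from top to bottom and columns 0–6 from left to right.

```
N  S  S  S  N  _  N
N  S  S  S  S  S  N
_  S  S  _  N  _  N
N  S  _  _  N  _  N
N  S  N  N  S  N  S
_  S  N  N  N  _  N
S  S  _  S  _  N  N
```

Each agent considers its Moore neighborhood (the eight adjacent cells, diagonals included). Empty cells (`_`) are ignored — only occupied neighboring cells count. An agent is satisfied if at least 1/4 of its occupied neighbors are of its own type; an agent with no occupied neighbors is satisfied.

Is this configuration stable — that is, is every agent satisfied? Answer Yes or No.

Row 0: (0,0)N 1/3 ok · (0,1)S 3/5 ok · (0,2)S 5/5 ok · (0,3)S 4/5 ok · (0,4)N 0/4 unhappy · (0,6)N 1/2 ok
Row 1: (1,0)N 1/4 ok · (1,1)S 5/7 ok · (1,2)S 7/7 ok · (1,3)S 5/7 ok · (1,4)S 3/5 ok · (1,5)S 1/6 unhappy · (1,6)N 2/3 ok
Row 2: (2,1)S 4/6 ok · (2,2)S 5/5 ok · (2,4)N 1/4 ok · (2,6)N 2/3 ok
Row 3: (3,0)N 1/4 ok · (3,1)S 3/6 ok · (3,4)N 3/4 ok · (3,6)N 2/3 ok
Row 4: (4,0)N 1/4 ok · (4,1)S 2/6 ok · (4,2)N 3/6 ok · (4,3)N 5/6 ok · (4,4)S 0/5 unhappy · (4,5)N 4/6 ok · (4,6)S 0/3 unhappy
Row 5: (5,1)S 3/6 ok · (5,2)N 3/7 ok · (5,3)N 4/6 ok · (5,4)N 4/6 ok · (5,6)N 3/4 ok
Row 6: (6,0)S 2/2 ok · (6,1)S 2/3 ok · (6,3)S 0/3 unhappy · (6,5)N 3/3 ok · (6,6)N 2/2 ok
For instance (0,4) has only 0/4 same-type neighbors, below 1/4.

No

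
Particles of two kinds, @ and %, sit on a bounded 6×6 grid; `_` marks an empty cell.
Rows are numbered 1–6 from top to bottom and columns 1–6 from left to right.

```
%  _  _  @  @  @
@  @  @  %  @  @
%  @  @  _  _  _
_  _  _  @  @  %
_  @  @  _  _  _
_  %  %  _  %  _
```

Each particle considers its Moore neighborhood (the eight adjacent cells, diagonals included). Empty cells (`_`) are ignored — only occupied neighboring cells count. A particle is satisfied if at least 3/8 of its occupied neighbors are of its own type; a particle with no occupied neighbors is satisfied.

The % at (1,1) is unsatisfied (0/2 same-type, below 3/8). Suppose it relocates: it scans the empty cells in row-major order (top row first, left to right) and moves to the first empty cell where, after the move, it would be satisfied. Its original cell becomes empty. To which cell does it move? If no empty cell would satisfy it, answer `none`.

Vacating (1,1). Empty cells in order:
  (1,2): 0/3 same-type → still unsatisfied.
  (1,3): 1/4 same-type → still unsatisfied.
  (3,4): 1/6 same-type → still unsatisfied.
  (3,5): 2/6 same-type → still unsatisfied.
  (3,6): 1/4 same-type → still unsatisfied.
  (4,1): 1/3 same-type → still unsatisfied.
  (4,2): 1/5 same-type → still unsatisfied.
  (4,3): 0/5 same-type → still unsatisfied.
  (5,1): 1/2 same-type → satisfied — stop here.

(5,1)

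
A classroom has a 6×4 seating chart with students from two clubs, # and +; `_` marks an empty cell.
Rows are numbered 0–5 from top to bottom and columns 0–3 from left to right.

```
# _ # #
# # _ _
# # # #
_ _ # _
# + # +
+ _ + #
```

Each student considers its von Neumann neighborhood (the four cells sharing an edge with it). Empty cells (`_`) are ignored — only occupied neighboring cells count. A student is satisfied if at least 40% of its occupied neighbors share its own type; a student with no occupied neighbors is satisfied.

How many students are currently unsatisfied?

Row 0: (0,0)# 1/1 ok · (0,2)# 1/1 ok · (0,3)# 1/1 ok
Row 1: (1,0)# 3/3 ok · (1,1)# 2/2 ok
Row 2: (2,0)# 2/2 ok · (2,1)# 3/3 ok · (2,2)# 3/3 ok · (2,3)# 1/1 ok
Row 3: (3,2)# 2/2 ok
Row 4: (4,0)# 0/2 unhappy · (4,1)+ 0/2 unhappy · (4,2)# 1/4 unhappy · (4,3)+ 0/2 unhappy
Row 5: (5,0)+ 0/1 unhappy · (5,2)+ 0/2 unhappy · (5,3)# 0/2 unhappy
Unsatisfied: (4,0), (4,1), (4,2), (4,3), (5,0), (5,2), (5,3) — 7 in total.

7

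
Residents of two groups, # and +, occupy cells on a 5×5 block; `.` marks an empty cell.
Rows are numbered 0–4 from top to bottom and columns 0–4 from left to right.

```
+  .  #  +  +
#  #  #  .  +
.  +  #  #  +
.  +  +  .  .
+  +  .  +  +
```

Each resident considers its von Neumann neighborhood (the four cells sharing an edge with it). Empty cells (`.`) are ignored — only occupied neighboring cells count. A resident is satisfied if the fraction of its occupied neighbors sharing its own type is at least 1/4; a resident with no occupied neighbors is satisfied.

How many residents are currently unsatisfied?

1

Row 0: (0,0)+ 0/1 ✗ · (0,2)# 1/2 ✓ · (0,3)+ 1/2 ✓ · (0,4)+ 2/2 ✓
Row 1: (1,0)# 1/2 ✓ · (1,1)# 2/3 ✓ · (1,2)# 3/3 ✓ · (1,4)+ 2/2 ✓
Row 2: (2,1)+ 1/3 ✓ · (2,2)# 2/4 ✓ · (2,3)# 1/2 ✓ · (2,4)+ 1/2 ✓
Row 3: (3,1)+ 3/3 ✓ · (3,2)+ 1/2 ✓
Row 4: (4,0)+ 1/1 ✓ · (4,1)+ 2/2 ✓ · (4,3)+ 1/1 ✓ · (4,4)+ 1/1 ✓
Unsatisfied: (0,0) — 1 in total.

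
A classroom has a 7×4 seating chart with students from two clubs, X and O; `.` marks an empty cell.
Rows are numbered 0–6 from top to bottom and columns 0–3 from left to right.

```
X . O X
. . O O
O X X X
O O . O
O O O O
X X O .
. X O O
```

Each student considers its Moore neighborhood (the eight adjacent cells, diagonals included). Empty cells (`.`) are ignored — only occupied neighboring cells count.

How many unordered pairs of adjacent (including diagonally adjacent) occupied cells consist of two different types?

Scan each occupied cell's neighbors to the right and below (and the two forward diagonals) so each pair is counted once.
From row 0: 3 unlike of 5 pairs (running 3/5).
From row 1: 5 unlike of 6 pairs (running 8/11).
From row 2: 6 unlike of 10 pairs (running 14/21).
From row 3: 0 unlike of 8 pairs (running 14/29).
From row 4: 5 unlike of 11 pairs (running 19/40).
From row 5: 3 unlike of 8 pairs (running 22/48).
From row 6: 1 unlike of 2 pairs (running 23/50).
Total adjacent occupied pairs: 50; unlike-type pairs: 23.

23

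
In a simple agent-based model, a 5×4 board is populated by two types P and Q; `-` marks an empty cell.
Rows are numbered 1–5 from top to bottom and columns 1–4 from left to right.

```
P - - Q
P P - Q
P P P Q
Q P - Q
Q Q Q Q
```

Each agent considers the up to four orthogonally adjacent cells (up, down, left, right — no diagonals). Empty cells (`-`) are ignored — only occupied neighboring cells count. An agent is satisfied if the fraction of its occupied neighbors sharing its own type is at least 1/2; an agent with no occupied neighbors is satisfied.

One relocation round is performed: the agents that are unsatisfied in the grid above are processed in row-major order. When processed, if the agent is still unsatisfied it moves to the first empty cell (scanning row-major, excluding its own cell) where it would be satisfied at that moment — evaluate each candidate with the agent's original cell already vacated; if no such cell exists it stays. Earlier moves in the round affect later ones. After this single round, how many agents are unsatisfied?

0

Initially unsatisfied (in order): (4,1), (4,2).
  (4,1) → (1,3).
  (4,2): now satisfied by earlier moves; stays.
Resulting grid:
P - Q Q
P P - Q
P P P Q
- P - Q
Q Q Q Q
All satisfied now.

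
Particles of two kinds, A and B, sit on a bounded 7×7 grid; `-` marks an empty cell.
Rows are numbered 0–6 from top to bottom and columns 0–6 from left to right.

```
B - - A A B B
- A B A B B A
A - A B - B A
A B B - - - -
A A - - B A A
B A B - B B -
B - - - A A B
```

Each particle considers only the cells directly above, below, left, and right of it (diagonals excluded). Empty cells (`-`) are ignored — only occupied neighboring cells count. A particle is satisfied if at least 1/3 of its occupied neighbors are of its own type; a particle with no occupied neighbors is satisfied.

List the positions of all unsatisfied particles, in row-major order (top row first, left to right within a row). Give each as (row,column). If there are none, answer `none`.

(1,1), (1,2), (1,3), (2,2), (2,3), (5,2), (6,6)

Row 0: (0,0)B 0/0 satisfied · (0,3)A 2/2 satisfied · (0,4)A 1/3 satisfied · (0,5)B 2/3 satisfied · (0,6)B 1/2 satisfied
Row 1: (1,1)A 0/1 not · (1,2)B 0/3 not · (1,3)A 1/4 not · (1,4)B 1/3 satisfied · (1,5)B 3/4 satisfied · (1,6)A 1/3 satisfied
Row 2: (2,0)A 1/1 satisfied · (2,2)A 0/3 not · (2,3)B 0/2 not · (2,5)B 1/2 satisfied · (2,6)A 1/2 satisfied
Row 3: (3,0)A 2/3 satisfied · (3,1)B 1/3 satisfied · (3,2)B 1/2 satisfied
Row 4: (4,0)A 2/3 satisfied · (4,1)A 2/3 satisfied · (4,4)B 1/2 satisfied · (4,5)A 1/3 satisfied · (4,6)A 1/1 satisfied
Row 5: (5,0)B 1/3 satisfied · (5,1)A 1/3 satisfied · (5,2)B 0/1 not · (5,4)B 2/3 satisfied · (5,5)B 1/3 satisfied
Row 6: (6,0)B 1/1 satisfied · (6,4)A 1/2 satisfied · (6,5)A 1/3 satisfied · (6,6)B 0/1 not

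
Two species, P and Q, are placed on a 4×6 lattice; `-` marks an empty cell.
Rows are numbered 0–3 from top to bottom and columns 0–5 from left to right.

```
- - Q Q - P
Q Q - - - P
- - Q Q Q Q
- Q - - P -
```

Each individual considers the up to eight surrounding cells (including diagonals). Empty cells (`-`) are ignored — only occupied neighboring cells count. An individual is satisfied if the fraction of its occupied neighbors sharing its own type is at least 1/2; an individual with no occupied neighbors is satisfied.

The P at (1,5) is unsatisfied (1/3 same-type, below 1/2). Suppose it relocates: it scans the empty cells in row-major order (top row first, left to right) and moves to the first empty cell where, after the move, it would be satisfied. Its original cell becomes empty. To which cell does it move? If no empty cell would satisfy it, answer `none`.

Vacating (1,5). Empty cells in order:
  (0,0): 0/2 same-type → still unsatisfied.
  (0,1): 0/3 same-type → still unsatisfied.
  (0,4): 1/2 same-type → satisfied — stop here.

(0,4)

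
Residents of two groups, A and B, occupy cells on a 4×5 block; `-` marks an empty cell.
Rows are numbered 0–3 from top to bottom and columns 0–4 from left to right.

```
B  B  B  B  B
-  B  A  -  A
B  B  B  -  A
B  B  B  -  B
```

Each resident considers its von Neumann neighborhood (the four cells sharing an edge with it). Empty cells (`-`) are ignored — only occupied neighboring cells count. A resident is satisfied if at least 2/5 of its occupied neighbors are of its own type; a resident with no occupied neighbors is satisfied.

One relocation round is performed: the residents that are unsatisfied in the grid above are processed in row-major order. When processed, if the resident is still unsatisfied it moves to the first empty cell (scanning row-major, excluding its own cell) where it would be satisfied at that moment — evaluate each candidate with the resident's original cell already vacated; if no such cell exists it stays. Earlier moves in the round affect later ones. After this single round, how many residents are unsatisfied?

0

Initially unsatisfied (in order): (1,2), (3,4).
  (1,2) → (1,3).
  (3,4) → (1,0).
Resulting grid:
B B B B B
B B - A A
B B B - A
B B B - -
All satisfied now.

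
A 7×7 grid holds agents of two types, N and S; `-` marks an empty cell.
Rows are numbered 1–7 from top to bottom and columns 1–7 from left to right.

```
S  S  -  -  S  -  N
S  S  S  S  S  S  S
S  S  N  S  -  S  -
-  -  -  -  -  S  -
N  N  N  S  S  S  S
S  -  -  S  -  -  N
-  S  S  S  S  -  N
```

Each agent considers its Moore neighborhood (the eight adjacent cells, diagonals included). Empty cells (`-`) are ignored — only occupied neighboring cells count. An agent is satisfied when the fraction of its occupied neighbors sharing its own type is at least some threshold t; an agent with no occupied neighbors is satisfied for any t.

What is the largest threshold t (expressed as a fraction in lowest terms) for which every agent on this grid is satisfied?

Row 1: (1,1)S 3/3 · (1,2)S 4/4 · (1,5)S 3/3 · (1,7)N 0/2
Row 2: (2,1)S 5/5 · (2,2)S 6/7 · (2,3)S 5/6 · (2,4)S 4/5 · (2,5)S 5/5 · (2,6)S 4/5 · (2,7)S 2/3
Row 3: (3,1)S 3/3 · (3,2)S 4/5 · (3,3)N 0/5 · (3,4)S 3/4 · (3,6)S 4/4
Row 4: (4,6)S 4/4
Row 5: (5,1)N 1/2 · (5,2)N 2/3 · (5,3)N 1/3 · (5,4)S 2/3 · (5,5)S 4/4 · (5,6)S 3/4 · (5,7)S 2/3
Row 6: (6,1)S 1/3 · (6,4)S 5/6 · (6,7)N 1/3
Row 7: (7,2)S 2/2 · (7,3)S 3/3 · (7,4)S 3/3 · (7,5)S 2/2 · (7,7)N 1/1
The smallest same-type fraction is 0/2 at (1,7), which reduces to 0/1. Any threshold above that leaves this agent unsatisfied.

0/1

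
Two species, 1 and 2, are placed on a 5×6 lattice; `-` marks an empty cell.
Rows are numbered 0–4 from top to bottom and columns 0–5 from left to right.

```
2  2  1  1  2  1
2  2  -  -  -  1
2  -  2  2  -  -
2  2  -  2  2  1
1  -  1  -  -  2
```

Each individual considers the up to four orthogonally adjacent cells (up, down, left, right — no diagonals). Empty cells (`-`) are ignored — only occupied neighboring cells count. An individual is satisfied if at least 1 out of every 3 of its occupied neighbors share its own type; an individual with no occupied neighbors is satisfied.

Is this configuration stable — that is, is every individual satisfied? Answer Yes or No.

(0,0)2 2/2 satisfied
(0,1)2 2/3 satisfied
(0,2)1 1/2 satisfied
(0,3)1 1/2 satisfied
(0,4)2 0/2 not
(0,5)1 1/2 satisfied
(1,0)2 3/3 satisfied
(1,1)2 2/2 satisfied
(1,5)1 1/1 satisfied
(2,0)2 2/2 satisfied
(2,2)2 1/1 satisfied
(2,3)2 2/2 satisfied
(3,0)2 2/3 satisfied
(3,1)2 1/1 satisfied
(3,3)2 2/2 satisfied
(3,4)2 1/2 satisfied
(3,5)1 0/2 not
(4,0)1 0/1 not
(4,2)1 0/0 satisfied
(4,5)2 0/1 not
For instance (0,4) has only 0/2 same-type neighbors, below 1/3.

No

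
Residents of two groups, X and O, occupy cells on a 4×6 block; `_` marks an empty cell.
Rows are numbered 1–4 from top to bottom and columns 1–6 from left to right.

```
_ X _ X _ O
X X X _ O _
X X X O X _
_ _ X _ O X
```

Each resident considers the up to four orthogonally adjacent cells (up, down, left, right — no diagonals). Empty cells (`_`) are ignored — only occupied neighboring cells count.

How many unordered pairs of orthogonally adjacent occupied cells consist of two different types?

5

Scan each occupied cell's neighbors to the right and below so each pair is counted once.
Row 1: X(1,2)–X(2,2)=  → 0/1 unlike.
Row 2: X(2,1)–X(2,2)= X(2,1)–X(3,1)= X(2,2)–X(2,3)= X(2,2)–X(3,2)= X(2,3)–X(3,3)= O(2,5)–X(3,5)≠  → 1/6 unlike.
Row 3: X(3,1)–X(3,2)= X(3,2)–X(3,3)= X(3,3)–O(3,4)≠ X(3,3)–X(4,3)= O(3,4)–X(3,5)≠ X(3,5)–O(4,5)≠  → 3/6 unlike.
Row 4: O(4,5)–X(4,6)≠  → 1/1 unlike.
Total adjacent occupied pairs: 14; unlike-type pairs: 5.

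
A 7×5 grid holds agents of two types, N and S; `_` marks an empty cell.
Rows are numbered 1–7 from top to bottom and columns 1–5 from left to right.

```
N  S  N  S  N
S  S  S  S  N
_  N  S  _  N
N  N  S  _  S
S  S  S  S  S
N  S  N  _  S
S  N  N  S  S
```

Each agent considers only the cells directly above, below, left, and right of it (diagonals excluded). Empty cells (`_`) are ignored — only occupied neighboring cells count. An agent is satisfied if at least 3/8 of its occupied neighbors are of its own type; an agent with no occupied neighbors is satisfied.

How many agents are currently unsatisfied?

Row 1: (1,1)N 0/2 unhappy · (1,2)S 1/3 unhappy · (1,3)N 0/3 unhappy · (1,4)S 1/3 unhappy · (1,5)N 1/2 ok
Row 2: (2,1)S 1/2 ok · (2,2)S 3/4 ok · (2,3)S 3/4 ok · (2,4)S 2/3 ok · (2,5)N 2/3 ok
Row 3: (3,2)N 1/3 unhappy · (3,3)S 2/3 ok · (3,5)N 1/2 ok
Row 4: (4,1)N 1/2 ok · (4,2)N 2/4 ok · (4,3)S 2/3 ok · (4,5)S 1/2 ok
Row 5: (5,1)S 1/3 unhappy · (5,2)S 3/4 ok · (5,3)S 3/4 ok · (5,4)S 2/2 ok · (5,5)S 3/3 ok
Row 6: (6,1)N 0/3 unhappy · (6,2)S 1/4 unhappy · (6,3)N 1/3 unhappy · (6,5)S 2/2 ok
Row 7: (7,1)S 0/2 unhappy · (7,2)N 1/3 unhappy · (7,3)N 2/3 ok · (7,4)S 1/2 ok · (7,5)S 2/2 ok
Unsatisfied: (1,1), (1,2), (1,3), (1,4), (3,2), (5,1), (6,1), (6,2), (6,3), (7,1), (7,2) — 11 in total.

11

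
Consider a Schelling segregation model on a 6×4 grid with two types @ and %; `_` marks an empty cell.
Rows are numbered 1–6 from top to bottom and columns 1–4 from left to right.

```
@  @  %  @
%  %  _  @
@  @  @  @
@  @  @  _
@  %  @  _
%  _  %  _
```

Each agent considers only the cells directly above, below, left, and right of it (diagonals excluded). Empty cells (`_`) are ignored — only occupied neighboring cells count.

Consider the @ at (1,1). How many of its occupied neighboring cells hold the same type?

1

Occupied neighbors of (1,1): (2,1)=%, (1,2)=@.
Same type (@): 1 of 2.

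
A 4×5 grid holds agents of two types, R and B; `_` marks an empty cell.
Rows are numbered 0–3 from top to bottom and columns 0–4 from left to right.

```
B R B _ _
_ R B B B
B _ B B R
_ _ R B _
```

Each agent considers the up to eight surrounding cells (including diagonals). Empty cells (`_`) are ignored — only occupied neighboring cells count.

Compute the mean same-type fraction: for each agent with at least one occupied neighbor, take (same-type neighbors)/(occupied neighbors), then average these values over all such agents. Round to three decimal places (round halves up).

0.382

(0,0)B 0/2
(0,1)R 1/4
(0,2)B 2/4
(1,1)R 1/6
(1,2)B 4/6
(1,3)B 5/6
(1,4)B 2/3
(2,0)B 0/1
(2,2)B 4/6
(2,3)B 5/7
(2,4)R 0/4
(3,2)R 0/3
(3,3)B 2/4
Sum over 13 agents: 0/2 + 1/4 + 2/4 + 1/6 + 4/6 + 5/6 + 2/3 + 0/1 + 4/6 + 5/7 + 0/4 + 0/3 + 2/4 = 139/28; mean = 139/28 ÷ 13 = 139/364 = 0.381868… → 0.382.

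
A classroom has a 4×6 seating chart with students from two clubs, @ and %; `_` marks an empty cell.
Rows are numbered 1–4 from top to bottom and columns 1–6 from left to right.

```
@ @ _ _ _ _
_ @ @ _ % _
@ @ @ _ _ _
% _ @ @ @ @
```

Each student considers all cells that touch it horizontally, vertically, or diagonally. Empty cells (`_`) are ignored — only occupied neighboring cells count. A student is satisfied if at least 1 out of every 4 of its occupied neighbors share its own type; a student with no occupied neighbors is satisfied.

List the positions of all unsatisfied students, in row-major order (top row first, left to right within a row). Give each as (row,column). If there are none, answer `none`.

(4,1)

Row 1: (1,1)@ 2/2 ✓ · (1,2)@ 3/3 ✓
Row 2: (2,2)@ 6/6 ✓ · (2,3)@ 4/4 ✓ · (2,5)% 0/0 ✓
Row 3: (3,1)@ 2/3 ✓ · (3,2)@ 5/6 ✓ · (3,3)@ 5/5 ✓
Row 4: (4,1)% 0/2 ✗ · (4,3)@ 3/3 ✓ · (4,4)@ 3/3 ✓ · (4,5)@ 2/2 ✓ · (4,6)@ 1/1 ✓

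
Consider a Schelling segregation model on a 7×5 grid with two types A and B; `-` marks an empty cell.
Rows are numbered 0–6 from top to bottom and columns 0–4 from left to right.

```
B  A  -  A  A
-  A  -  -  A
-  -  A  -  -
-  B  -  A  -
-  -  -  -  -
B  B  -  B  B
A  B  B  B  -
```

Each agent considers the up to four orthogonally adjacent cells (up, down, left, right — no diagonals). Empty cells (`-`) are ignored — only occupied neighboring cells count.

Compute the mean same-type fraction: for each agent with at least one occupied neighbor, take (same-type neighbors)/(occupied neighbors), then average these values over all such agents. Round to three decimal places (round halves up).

0.762

Row 0: (0,0)B 0/1 · (0,1)A 1/2 · (0,3)A 1/1 · (0,4)A 2/2
Row 1: (1,1)A 1/1 · (1,4)A 1/1
Row 2: (2,2)A — no occupied neighbors
Row 3: (3,1)B — no occupied neighbors · (3,3)A — no occupied neighbors
Row 5: (5,0)B 1/2 · (5,1)B 2/2 · (5,3)B 2/2 · (5,4)B 1/1
Row 6: (6,0)A 0/2 · (6,1)B 2/3 · (6,2)B 2/2 · (6,3)B 2/2
Sum over 14 agents: 0/1 + 1/2 + 1/1 + 2/2 + 1/1 + 1/1 + 1/2 + 2/2 + 2/2 + 1/1 + 0/2 + 2/3 + 2/2 + 2/2 = 32/3; mean = 32/3 ÷ 14 = 16/21 = 0.761904… → 0.762.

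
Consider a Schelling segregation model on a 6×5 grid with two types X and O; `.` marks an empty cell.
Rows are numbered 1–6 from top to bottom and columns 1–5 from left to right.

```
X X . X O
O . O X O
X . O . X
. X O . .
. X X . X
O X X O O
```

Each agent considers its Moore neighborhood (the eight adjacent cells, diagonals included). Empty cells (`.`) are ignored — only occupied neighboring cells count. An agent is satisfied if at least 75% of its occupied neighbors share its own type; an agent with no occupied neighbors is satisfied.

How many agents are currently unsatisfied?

19

Row 1: (1,1)X 1/2 unhappy · (1,2)X 1/3 unhappy · (1,4)X 1/4 unhappy · (1,5)O 1/3 unhappy
Row 2: (2,1)O 0/3 unhappy · (2,3)O 1/4 unhappy · (2,4)X 2/6 unhappy · (2,5)O 1/4 unhappy
Row 3: (3,1)X 1/2 unhappy · (3,3)O 2/4 unhappy · (3,5)X 1/2 unhappy
Row 4: (4,2)X 3/5 unhappy · (4,3)O 1/4 unhappy
Row 5: (5,2)X 4/6 unhappy · (5,3)X 4/6 unhappy · (5,5)X 0/2 unhappy
Row 6: (6,1)O 0/2 unhappy · (6,2)X 3/4 ok · (6,3)X 3/4 ok · (6,4)O 1/4 unhappy · (6,5)O 1/2 unhappy
Unsatisfied: (1,1), (1,2), (1,4), (1,5), (2,1), (2,3), (2,4), (2,5), (3,1), (3,3), (3,5), (4,2), (4,3), (5,2), (5,3), (5,5), (6,1), (6,4), (6,5) — 19 in total.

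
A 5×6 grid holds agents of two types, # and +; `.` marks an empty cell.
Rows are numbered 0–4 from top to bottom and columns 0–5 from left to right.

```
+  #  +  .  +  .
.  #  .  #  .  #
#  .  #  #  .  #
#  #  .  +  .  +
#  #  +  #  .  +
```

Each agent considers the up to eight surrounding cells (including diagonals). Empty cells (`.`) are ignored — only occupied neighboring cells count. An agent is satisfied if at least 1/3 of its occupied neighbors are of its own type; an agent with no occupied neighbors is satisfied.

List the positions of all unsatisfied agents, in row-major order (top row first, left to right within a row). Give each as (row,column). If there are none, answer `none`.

(0,0), (0,2), (0,4), (3,3), (4,2), (4,3)

Row 0: (0,0)+ 0/2 ✗ · (0,1)# 1/3 ✓ · (0,2)+ 0/3 ✗ · (0,4)+ 0/2 ✗
Row 1: (1,1)# 3/5 ✓ · (1,3)# 2/4 ✓ · (1,5)# 1/2 ✓
Row 2: (2,0)# 3/3 ✓ · (2,2)# 4/5 ✓ · (2,3)# 2/3 ✓ · (2,5)# 1/2 ✓
Row 3: (3,0)# 4/4 ✓ · (3,1)# 5/6 ✓ · (3,3)+ 1/4 ✗ · (3,5)+ 1/2 ✓
Row 4: (4,0)# 3/3 ✓ · (4,1)# 3/4 ✓ · (4,2)+ 1/4 ✗ · (4,3)# 0/2 ✗ · (4,5)+ 1/1 ✓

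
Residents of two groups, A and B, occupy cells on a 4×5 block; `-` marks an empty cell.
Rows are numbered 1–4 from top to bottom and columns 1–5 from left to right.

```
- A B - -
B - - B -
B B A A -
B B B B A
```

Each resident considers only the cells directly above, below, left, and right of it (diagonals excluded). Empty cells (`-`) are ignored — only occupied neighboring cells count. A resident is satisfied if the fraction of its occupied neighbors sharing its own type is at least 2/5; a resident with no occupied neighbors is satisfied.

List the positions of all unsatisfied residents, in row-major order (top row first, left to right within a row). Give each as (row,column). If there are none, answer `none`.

(1,2), (1,3), (2,4), (3,3), (3,4), (4,4), (4,5)

(1,2)A 0/1 not
(1,3)B 0/1 not
(2,1)B 1/1 satisfied
(2,4)B 0/1 not
(3,1)B 3/3 satisfied
(3,2)B 2/3 satisfied
(3,3)A 1/3 not
(3,4)A 1/3 not
(4,1)B 2/2 satisfied
(4,2)B 3/3 satisfied
(4,3)B 2/3 satisfied
(4,4)B 1/3 not
(4,5)A 0/1 not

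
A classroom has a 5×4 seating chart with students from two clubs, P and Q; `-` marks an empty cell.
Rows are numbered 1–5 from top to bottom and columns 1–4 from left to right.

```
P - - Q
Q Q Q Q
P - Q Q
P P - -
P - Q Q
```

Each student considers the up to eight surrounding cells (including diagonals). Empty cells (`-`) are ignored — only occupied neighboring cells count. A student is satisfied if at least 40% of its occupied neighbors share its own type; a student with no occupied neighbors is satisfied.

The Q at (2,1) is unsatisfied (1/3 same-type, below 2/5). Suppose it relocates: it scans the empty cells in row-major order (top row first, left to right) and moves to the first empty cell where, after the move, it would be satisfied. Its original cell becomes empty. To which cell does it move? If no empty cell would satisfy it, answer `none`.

Vacating (2,1). Empty cells in order:
  (1,2): 2/3 same-type → satisfied — stop here.

(1,2)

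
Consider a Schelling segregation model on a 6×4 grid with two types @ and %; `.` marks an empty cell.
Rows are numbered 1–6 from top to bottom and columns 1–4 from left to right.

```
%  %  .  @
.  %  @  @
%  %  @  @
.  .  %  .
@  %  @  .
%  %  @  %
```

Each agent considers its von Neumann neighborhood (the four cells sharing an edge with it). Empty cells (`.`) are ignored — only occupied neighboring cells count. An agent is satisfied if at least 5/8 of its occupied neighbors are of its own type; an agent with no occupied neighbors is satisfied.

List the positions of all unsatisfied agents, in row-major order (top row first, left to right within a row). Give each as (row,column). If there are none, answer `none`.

(3,3), (4,3), (5,1), (5,2), (5,3), (6,1), (6,3), (6,4)

(1,1)% 1/1 ok
(1,2)% 2/2 ok
(1,4)@ 1/1 ok
(2,2)% 2/3 ok
(2,3)@ 2/3 ok
(2,4)@ 3/3 ok
(3,1)% 1/1 ok
(3,2)% 2/3 ok
(3,3)@ 2/4 unhappy
(3,4)@ 2/2 ok
(4,3)% 0/2 unhappy
(5,1)@ 0/2 unhappy
(5,2)% 1/3 unhappy
(5,3)@ 1/3 unhappy
(6,1)% 1/2 unhappy
(6,2)% 2/3 ok
(6,3)@ 1/3 unhappy
(6,4)% 0/1 unhappy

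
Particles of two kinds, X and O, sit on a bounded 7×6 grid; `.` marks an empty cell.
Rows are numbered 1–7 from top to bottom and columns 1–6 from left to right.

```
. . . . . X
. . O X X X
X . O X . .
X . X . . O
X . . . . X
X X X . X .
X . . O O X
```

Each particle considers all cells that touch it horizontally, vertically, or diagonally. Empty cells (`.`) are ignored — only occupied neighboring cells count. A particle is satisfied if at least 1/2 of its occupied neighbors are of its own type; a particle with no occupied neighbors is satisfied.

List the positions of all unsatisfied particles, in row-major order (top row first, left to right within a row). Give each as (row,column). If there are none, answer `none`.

(1,6)X 2/2 ✓
(2,3)O 1/3 ✗
(2,4)X 2/4 ✓
(2,5)X 4/4 ✓
(2,6)X 2/2 ✓
(3,1)X 1/1 ✓
(3,3)O 1/4 ✗
(3,4)X 3/5 ✓
(4,1)X 2/2 ✓
(4,3)X 1/2 ✓
(4,6)O 0/1 ✗
(5,1)X 3/3 ✓
(5,6)X 1/2 ✓
(6,1)X 3/3 ✓
(6,2)X 4/4 ✓
(6,3)X 1/2 ✓
(6,5)X 2/4 ✓
(7,1)X 2/2 ✓
(7,4)O 1/3 ✗
(7,5)O 1/3 ✗
(7,6)X 1/2 ✓

(2,3), (3,3), (4,6), (7,4), (7,5)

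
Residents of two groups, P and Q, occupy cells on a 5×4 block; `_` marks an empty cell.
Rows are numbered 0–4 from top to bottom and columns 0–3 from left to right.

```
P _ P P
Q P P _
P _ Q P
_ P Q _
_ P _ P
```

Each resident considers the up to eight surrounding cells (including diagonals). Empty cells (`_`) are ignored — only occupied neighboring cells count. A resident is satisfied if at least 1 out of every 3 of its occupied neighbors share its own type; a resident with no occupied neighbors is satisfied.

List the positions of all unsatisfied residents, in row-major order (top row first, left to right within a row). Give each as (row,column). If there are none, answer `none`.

Row 0: (0,0)P 1/2 ok · (0,2)P 3/3 ok · (0,3)P 2/2 ok
Row 1: (1,0)Q 0/3 unhappy · (1,1)P 4/6 ok · (1,2)P 4/5 ok
Row 2: (2,0)P 2/3 ok · (2,2)Q 1/5 unhappy · (2,3)P 1/3 ok
Row 3: (3,1)P 2/4 ok · (3,2)Q 1/5 unhappy
Row 4: (4,1)P 1/2 ok · (4,3)P 0/1 unhappy

(1,0), (2,2), (3,2), (4,3)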